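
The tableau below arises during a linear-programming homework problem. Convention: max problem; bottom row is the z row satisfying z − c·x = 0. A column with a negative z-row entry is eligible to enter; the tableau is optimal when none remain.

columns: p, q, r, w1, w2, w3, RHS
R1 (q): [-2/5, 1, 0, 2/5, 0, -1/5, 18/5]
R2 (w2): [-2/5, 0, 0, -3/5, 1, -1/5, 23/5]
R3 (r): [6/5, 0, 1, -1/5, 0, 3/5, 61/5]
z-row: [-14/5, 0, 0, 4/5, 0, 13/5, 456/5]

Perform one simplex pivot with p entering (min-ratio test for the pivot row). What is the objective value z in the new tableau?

359/3

Ratio test on column p — row 1: entry -2/5 ≤ 0; row 2: entry -2/5 ≤ 0; row 3: (61/5)/(6/5) = 61/6. Minimum is 61/6 at row 3 (r leaves); pivot element 6/5.
Pivot on row 3; the z-row RHS becomes 456/5 − (-14/5)·(61/6) = 359/3.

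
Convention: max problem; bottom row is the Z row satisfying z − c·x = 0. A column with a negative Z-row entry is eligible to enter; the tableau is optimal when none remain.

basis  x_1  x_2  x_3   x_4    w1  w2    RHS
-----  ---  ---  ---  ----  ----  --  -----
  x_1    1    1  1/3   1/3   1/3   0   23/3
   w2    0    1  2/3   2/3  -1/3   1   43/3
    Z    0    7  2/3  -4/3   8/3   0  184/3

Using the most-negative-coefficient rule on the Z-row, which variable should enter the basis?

Negative Z-row entries: x_4: -4/3.
The most negative is -4/3 in column x_4, so x_4 enters.

x_4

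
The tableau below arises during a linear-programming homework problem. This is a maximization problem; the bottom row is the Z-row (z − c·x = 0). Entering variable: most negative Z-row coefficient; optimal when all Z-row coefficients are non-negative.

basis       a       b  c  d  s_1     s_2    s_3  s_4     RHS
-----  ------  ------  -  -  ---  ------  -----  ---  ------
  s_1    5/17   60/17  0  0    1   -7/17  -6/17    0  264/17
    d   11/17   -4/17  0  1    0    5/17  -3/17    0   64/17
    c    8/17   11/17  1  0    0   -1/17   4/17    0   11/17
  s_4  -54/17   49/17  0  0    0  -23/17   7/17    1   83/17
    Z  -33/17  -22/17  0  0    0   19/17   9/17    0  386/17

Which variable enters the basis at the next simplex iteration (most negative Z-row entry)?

Negative Z-row entries: a: -33/17, b: -22/17.
The most negative is -33/17 in column a, so a enters.

a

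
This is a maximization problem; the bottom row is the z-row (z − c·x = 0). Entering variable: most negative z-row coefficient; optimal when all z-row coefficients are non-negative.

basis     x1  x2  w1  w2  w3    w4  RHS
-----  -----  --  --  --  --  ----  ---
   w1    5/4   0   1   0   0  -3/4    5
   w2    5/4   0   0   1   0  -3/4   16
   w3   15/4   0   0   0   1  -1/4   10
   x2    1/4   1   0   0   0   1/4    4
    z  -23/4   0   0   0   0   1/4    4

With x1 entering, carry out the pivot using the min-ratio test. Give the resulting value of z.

58/3

Ratio test on column x1 — row 1: 5/(5/4) = 4; row 2: 16/(5/4) = 64/5; row 3: 10/(15/4) = 8/3; row 4: 4/(1/4) = 16. Minimum is 8/3 at row 3 (w3 leaves); pivot element 15/4.
Pivot on row 3; the z-row RHS becomes 4 − (-23/4)·(8/3) = 58/3.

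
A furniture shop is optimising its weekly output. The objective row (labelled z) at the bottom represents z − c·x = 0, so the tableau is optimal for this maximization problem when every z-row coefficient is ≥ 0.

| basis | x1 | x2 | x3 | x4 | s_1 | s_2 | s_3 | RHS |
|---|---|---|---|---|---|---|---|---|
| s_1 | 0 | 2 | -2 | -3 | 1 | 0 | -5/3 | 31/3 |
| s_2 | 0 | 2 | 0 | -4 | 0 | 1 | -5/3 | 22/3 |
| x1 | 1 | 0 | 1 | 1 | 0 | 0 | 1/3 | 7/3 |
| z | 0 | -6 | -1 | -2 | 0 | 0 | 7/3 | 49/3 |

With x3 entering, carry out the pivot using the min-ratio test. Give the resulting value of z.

Ratio test on column x3 — row 1: entry -2 ≤ 0; row 2: entry 0 ≤ 0; row 3: (7/3)/1 = 7/3. Minimum is 7/3 at row 3 (x1 leaves); pivot element 1.
Pivot on row 3; the z-row RHS becomes 49/3 − (-1)·(7/3) = 56/3.

56/3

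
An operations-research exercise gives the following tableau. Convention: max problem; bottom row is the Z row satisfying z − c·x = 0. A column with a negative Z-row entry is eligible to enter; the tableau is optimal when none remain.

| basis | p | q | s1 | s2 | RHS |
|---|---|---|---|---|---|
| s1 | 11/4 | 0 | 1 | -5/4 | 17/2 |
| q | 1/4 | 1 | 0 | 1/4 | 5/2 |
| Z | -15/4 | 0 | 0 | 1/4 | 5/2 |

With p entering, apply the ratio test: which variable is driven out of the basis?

Column p entries and ratios — s1: (17/2)/(11/4) = 34/11; q: (5/2)/(1/4) = 10.
Smallest ratio is 34/11 in the row of s1, so s1 leaves.

s1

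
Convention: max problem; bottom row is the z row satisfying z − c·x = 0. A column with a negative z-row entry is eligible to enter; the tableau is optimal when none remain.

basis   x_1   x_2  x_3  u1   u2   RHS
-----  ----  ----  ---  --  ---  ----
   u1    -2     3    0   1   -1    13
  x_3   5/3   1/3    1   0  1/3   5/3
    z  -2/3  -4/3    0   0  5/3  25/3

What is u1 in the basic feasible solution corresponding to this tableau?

u1 is basic (row 1); its value is the RHS of that row, 13.

13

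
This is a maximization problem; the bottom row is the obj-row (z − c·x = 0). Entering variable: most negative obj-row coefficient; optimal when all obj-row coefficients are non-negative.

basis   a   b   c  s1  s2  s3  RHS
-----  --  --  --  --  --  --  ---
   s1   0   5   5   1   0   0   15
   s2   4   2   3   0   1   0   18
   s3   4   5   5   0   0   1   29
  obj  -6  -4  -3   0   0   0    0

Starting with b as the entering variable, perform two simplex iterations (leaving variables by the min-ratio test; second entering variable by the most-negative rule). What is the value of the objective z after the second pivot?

Ratio test on column b — row 1: 15/5 = 3; row 2: 18/2 = 9; row 3: 29/5 = 29/5. Minimum is 3 at row 1 (s1 leaves); pivot element 5.
Pivot on row 1; the obj-row RHS becomes 0 − (-4)·3 = 12.
Next entering variable (most negative obj-row entry -6): a.
Ratio test on column a — row 1: entry 0 ≤ 0; row 2: 12/4 = 3; row 3: 14/4 = 7/2. Minimum is 3 at row 2 (s2 leaves); pivot element 4.
After the second pivot the obj-row RHS is 12 − (-6)·3 = 30.

30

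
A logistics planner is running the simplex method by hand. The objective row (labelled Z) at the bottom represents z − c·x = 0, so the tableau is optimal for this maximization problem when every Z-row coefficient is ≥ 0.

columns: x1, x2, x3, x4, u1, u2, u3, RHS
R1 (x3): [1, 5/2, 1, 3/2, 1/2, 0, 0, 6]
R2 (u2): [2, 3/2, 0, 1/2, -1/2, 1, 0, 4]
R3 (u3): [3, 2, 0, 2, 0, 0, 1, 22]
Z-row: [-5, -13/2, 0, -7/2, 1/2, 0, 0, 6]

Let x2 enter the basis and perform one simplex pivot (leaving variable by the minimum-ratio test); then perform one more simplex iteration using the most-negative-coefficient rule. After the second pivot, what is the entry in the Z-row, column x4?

Ratio test on column x2 — row 1: 6/(5/2) = 12/5; row 2: 4/(3/2) = 8/3; row 3: 22/2 = 11. Minimum is 12/5 at row 1 (x3 leaves); pivot element 5/2.
Divide row 1 by 5/2; eliminate column x2 from the other rows.
Second iteration: most negative Z-row entry is -12/5 in column x1, so x1 enters.
Ratio test on column x1 — row 1: (12/5)/(2/5) = 6; row 2: (2/5)/(7/5) = 2/7; row 3: (86/5)/(11/5) = 86/11. Minimum is 2/7 at row 2 (u2 leaves); pivot element 7/5.
Divide row 2 by 7/5; eliminate column x1 from the other rows.
After both pivots, the entry at the Z-row, column x4 is -2/7.

-2/7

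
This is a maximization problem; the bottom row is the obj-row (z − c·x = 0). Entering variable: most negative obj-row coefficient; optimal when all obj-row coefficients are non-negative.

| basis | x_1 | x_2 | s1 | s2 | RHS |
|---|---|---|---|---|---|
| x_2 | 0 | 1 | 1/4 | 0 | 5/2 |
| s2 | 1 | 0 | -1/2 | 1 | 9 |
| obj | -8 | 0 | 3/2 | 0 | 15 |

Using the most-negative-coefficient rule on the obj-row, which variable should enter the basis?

x_1

Negative obj-row entries: x_1: -8.
The most negative is -8 in column x_1, so x_1 enters.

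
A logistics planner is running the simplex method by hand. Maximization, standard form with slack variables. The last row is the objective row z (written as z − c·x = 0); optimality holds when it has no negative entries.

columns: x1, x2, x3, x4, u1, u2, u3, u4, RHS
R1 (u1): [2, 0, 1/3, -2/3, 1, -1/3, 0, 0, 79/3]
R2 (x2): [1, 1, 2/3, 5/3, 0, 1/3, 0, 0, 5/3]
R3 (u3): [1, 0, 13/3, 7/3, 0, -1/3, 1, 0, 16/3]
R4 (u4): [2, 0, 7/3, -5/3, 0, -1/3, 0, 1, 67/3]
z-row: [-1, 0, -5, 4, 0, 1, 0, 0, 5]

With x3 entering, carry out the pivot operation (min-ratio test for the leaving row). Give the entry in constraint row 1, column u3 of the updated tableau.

-1/13

Ratio test on column x3 — row 1: (79/3)/(1/3) = 79; row 2: (5/3)/(2/3) = 5/2; row 3: (16/3)/(13/3) = 16/13; row 4: (67/3)/(7/3) = 67/7. Minimum is 16/13 at row 3 (u3 leaves); pivot element 13/3.
Divide row 3 by 13/3; eliminate column x3 from the other rows.
Row 1 update in column u3: 0 − (1/3)·(3/13) = -1/13.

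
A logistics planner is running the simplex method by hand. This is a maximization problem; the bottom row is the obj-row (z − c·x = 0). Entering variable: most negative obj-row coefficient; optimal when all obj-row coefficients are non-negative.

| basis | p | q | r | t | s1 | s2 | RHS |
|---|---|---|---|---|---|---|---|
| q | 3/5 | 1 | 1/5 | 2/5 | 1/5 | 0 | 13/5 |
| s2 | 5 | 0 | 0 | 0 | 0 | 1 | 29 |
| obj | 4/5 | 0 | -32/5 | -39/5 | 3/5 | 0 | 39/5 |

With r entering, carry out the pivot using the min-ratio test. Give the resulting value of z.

91

Ratio test on column r — row 1: (13/5)/(1/5) = 13; row 2: entry 0 ≤ 0. Minimum is 13 at row 1 (q leaves); pivot element 1/5.
Pivot on row 1; the obj-row RHS becomes 39/5 − (-32/5)·13 = 91.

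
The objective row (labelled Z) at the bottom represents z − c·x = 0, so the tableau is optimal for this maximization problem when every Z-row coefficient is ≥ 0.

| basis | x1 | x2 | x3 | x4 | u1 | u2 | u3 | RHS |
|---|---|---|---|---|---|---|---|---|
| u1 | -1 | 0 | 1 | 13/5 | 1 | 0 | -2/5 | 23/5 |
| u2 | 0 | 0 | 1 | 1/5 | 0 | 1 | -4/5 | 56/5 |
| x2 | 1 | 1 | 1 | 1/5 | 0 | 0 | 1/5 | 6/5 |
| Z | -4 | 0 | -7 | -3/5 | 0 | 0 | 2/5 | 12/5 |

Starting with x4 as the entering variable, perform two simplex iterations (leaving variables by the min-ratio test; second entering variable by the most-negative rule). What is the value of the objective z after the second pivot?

29/3

Ratio test on column x4 — row 1: (23/5)/(13/5) = 23/13; row 2: (56/5)/(1/5) = 56; row 3: (6/5)/(1/5) = 6. Minimum is 23/13 at row 1 (u1 leaves); pivot element 13/5.
Pivot on row 1; the Z-row RHS becomes 12/5 − (-3/5)·(23/13) = 45/13.
Next entering variable (most negative Z-row entry -88/13): x3.
Ratio test on column x3 — row 1: (23/13)/(5/13) = 23/5; row 2: (141/13)/(12/13) = 47/4; row 3: (11/13)/(12/13) = 11/12. Minimum is 11/12 at row 3 (x2 leaves); pivot element 12/13.
After the second pivot the Z-row RHS is 45/13 − (-88/13)·(11/12) = 29/3.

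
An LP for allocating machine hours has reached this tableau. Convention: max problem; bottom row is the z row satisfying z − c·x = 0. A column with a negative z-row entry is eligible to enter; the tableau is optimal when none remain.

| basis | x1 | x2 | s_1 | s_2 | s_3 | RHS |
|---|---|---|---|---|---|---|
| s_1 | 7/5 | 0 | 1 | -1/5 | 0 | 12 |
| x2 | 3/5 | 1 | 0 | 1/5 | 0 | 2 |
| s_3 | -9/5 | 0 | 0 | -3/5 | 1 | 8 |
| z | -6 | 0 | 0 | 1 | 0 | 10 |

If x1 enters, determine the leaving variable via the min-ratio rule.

Column x1 entries and ratios — s_1: 12/(7/5) = 60/7; x2: 2/(3/5) = 10/3; s_3: -9/5 ≤ 0, skip.
Smallest ratio is 10/3 in the row of x2, so x2 leaves.

x2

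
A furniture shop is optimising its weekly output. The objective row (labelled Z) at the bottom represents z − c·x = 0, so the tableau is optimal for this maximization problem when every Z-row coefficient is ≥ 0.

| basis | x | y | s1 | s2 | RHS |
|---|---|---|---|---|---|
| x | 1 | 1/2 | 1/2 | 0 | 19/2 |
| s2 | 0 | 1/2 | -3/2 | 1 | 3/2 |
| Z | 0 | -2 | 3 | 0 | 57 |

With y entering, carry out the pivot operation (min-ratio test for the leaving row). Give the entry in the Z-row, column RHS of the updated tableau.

Ratio test on column y — row 1: (19/2)/(1/2) = 19; row 2: (3/2)/(1/2) = 3. Minimum is 3 at row 2 (s2 leaves); pivot element 1/2.
Divide row 2 by 1/2; eliminate column y from the other rows.
Z-row update in column RHS: 57 − (-2)·3 = 63.

63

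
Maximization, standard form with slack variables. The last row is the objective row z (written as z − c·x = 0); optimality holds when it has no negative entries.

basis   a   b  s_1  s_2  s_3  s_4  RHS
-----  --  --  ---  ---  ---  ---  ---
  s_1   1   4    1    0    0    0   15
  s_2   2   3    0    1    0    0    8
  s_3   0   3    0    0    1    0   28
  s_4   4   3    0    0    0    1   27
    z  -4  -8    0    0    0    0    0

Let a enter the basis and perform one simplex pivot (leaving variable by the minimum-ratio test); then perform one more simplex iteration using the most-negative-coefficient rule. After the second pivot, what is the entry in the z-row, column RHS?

64/3

Ratio test on column a — row 1: 15/1 = 15; row 2: 8/2 = 4; row 3: entry 0 ≤ 0; row 4: 27/4 = 27/4. Minimum is 4 at row 2 (s_2 leaves); pivot element 2.
Divide row 2 by 2; eliminate column a from the other rows.
Second iteration: most negative z-row entry is -2 in column b, so b enters.
Ratio test on column b — row 1: 11/(5/2) = 22/5; row 2: 4/(3/2) = 8/3; row 3: 28/3 = 28/3; row 4: entry -3 ≤ 0. Minimum is 8/3 at row 2 (a leaves); pivot element 3/2.
Divide row 2 by 3/2; eliminate column b from the other rows.
After both pivots, the entry at the z-row, column RHS is 64/3.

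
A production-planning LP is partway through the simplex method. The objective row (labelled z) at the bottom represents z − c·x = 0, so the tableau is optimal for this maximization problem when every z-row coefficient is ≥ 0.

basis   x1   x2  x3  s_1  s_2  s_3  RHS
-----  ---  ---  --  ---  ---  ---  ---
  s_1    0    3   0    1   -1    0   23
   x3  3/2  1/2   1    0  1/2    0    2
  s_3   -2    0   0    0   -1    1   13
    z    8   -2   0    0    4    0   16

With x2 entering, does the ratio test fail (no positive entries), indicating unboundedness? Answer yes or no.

no

Column x2 has positive entries in row(s) 1, 2, so the ratio test bounds it — not unbounded.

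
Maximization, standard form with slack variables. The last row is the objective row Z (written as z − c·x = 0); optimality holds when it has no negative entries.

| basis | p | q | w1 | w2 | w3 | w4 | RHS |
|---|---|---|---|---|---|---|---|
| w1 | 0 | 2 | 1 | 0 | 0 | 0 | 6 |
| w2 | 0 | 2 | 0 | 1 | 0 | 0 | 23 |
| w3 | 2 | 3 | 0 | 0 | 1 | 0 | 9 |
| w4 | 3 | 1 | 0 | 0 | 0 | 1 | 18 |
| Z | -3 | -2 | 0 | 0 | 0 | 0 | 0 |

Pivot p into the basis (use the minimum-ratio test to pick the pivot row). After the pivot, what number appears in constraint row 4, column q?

Ratio test on column p — row 1: entry 0 ≤ 0; row 2: entry 0 ≤ 0; row 3: 9/2 = 9/2; row 4: 18/3 = 6. Minimum is 9/2 at row 3 (w3 leaves); pivot element 2.
Divide row 3 by 2; eliminate column p from the other rows.
Row 4 update in column q: 1 − 3·(3/2) = -7/2.

-7/2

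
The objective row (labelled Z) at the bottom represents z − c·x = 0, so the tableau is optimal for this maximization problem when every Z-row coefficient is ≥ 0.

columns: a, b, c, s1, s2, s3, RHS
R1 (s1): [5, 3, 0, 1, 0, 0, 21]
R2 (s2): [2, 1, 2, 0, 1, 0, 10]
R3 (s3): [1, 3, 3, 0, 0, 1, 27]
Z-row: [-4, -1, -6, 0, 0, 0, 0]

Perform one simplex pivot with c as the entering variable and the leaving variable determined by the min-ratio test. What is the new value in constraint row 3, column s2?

-3/2

Ratio test on column c — row 1: entry 0 ≤ 0; row 2: 10/2 = 5; row 3: 27/3 = 9. Minimum is 5 at row 2 (s2 leaves); pivot element 2.
Divide row 2 by 2; eliminate column c from the other rows.
Row 3 update in column s2: 0 − 3·(1/2) = -3/2.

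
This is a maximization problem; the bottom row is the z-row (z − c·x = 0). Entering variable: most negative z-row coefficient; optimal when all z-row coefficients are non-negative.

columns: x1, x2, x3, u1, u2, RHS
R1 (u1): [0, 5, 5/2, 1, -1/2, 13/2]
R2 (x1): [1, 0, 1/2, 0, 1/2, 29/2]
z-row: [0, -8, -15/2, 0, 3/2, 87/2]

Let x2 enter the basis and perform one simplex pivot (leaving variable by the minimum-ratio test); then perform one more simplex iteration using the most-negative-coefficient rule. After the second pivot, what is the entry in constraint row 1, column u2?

Ratio test on column x2 — row 1: (13/2)/5 = 13/10; row 2: entry 0 ≤ 0. Minimum is 13/10 at row 1 (u1 leaves); pivot element 5.
Divide row 1 by 5; eliminate column x2 from the other rows.
Second iteration: most negative z-row entry is -7/2 in column x3, so x3 enters.
Ratio test on column x3 — row 1: (13/10)/(1/2) = 13/5; row 2: (29/2)/(1/2) = 29. Minimum is 13/5 at row 1 (x2 leaves); pivot element 1/2.
Divide row 1 by 1/2; eliminate column x3 from the other rows.
After both pivots, the entry at constraint row 1, column u2 is -1/5.

-1/5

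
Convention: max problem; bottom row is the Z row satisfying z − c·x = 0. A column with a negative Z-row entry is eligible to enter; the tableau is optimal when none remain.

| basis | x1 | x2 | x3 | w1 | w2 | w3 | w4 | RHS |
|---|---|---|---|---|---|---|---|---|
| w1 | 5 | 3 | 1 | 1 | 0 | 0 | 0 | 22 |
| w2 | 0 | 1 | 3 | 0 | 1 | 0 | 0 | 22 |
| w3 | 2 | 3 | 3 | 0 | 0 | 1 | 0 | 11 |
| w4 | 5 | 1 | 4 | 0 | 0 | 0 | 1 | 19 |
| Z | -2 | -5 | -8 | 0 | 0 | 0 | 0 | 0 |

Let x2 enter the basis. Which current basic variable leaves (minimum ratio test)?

w3

Column x2 entries and ratios — w1: 22/3 = 22/3; w2: 22/1 = 22; w3: 11/3 = 11/3; w4: 19/1 = 19.
Smallest ratio is 11/3 in the row of w3, so w3 leaves.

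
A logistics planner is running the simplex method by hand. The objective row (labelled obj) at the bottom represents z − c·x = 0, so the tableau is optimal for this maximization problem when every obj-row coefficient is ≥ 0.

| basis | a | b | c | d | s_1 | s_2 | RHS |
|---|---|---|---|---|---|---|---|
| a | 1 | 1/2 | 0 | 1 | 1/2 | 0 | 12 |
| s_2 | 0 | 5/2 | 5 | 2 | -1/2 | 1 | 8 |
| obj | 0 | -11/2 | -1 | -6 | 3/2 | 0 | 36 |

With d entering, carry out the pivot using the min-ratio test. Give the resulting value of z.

60

Ratio test on column d — row 1: 12/1 = 12; row 2: 8/2 = 4. Minimum is 4 at row 2 (s_2 leaves); pivot element 2.
Pivot on row 2; the obj-row RHS becomes 36 − (-6)·4 = 60.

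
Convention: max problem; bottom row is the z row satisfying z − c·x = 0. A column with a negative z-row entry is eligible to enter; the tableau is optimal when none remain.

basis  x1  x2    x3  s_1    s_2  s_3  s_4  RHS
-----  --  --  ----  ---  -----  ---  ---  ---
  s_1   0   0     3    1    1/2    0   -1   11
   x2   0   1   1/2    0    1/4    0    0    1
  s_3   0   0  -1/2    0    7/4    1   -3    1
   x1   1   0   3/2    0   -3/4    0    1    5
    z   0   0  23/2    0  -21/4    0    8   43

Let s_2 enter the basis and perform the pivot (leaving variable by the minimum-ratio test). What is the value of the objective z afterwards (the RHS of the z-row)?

46

Ratio test on column s_2 — row 1: 11/(1/2) = 22; row 2: 1/(1/4) = 4; row 3: 1/(7/4) = 4/7; row 4: entry -3/4 ≤ 0. Minimum is 4/7 at row 3 (s_3 leaves); pivot element 7/4.
Pivot on row 3; the z-row RHS becomes 43 − (-21/4)·(4/7) = 46.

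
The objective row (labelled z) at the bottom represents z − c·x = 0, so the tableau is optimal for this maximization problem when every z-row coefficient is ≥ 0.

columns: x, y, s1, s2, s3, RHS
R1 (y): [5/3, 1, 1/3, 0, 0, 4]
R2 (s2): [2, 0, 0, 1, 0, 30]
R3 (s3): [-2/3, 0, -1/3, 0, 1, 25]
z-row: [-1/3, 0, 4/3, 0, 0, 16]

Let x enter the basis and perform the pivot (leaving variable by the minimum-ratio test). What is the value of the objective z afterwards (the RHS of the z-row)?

84/5

Ratio test on column x — row 1: 4/(5/3) = 12/5; row 2: 30/2 = 15; row 3: entry -2/3 ≤ 0. Minimum is 12/5 at row 1 (y leaves); pivot element 5/3.
Pivot on row 1; the z-row RHS becomes 16 − (-1/3)·(12/5) = 84/5.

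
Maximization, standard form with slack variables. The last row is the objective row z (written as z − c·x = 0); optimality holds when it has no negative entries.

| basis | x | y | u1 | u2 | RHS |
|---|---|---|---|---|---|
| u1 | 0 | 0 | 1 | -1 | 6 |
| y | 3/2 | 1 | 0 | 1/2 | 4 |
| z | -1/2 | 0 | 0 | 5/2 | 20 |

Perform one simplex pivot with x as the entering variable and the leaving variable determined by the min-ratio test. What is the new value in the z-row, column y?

1/3

Ratio test on column x — row 1: entry 0 ≤ 0; row 2: 4/(3/2) = 8/3. Minimum is 8/3 at row 2 (y leaves); pivot element 3/2.
Divide row 2 by 3/2; eliminate column x from the other rows.
z-row update in column y: 0 − (-1/2)·(2/3) = 1/3.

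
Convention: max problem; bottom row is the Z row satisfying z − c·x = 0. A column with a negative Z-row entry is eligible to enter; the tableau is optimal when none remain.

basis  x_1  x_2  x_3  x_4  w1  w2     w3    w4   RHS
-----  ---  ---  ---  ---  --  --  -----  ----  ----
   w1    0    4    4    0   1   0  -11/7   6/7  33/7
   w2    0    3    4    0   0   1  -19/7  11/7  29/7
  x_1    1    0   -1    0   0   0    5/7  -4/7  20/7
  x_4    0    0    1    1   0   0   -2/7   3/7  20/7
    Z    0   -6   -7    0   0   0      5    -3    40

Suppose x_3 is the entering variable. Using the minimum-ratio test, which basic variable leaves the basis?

w2

Column x_3 entries and ratios — w1: (33/7)/4 = 33/28; w2: (29/7)/4 = 29/28; x_1: -1 ≤ 0, skip; x_4: (20/7)/1 = 20/7.
Smallest ratio is 29/28 in the row of w2, so w2 leaves.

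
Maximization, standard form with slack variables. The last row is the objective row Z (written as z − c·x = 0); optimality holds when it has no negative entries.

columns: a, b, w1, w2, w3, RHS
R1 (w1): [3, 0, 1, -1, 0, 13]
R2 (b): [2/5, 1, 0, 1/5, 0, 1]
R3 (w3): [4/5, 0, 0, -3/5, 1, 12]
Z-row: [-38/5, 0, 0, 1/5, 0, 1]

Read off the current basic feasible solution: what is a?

0

a is not in the basis, so in the current basic feasible solution a = 0.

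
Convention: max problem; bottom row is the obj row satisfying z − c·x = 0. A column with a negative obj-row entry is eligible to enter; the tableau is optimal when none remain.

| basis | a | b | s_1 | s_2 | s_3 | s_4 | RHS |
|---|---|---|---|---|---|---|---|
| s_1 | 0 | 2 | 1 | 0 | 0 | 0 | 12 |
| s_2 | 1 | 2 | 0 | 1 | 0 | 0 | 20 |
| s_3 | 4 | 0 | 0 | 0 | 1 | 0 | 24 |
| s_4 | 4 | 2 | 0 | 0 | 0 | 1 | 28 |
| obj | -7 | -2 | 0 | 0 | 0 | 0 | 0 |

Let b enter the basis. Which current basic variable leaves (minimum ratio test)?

Column b entries and ratios — s_1: 12/2 = 6; s_2: 20/2 = 10; s_3: 0 ≤ 0, skip; s_4: 28/2 = 14.
Smallest ratio is 6 in the row of s_1, so s_1 leaves.

s_1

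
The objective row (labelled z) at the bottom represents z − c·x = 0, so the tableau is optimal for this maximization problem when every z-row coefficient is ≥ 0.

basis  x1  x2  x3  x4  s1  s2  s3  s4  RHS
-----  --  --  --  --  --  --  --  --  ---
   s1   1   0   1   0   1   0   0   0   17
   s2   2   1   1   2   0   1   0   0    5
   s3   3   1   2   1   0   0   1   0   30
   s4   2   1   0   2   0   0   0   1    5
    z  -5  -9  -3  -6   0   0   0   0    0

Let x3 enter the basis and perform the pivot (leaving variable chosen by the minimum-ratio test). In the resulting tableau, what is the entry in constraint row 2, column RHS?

5

Ratio test on column x3 — row 1: 17/1 = 17; row 2: 5/1 = 5; row 3: 30/2 = 15; row 4: entry 0 ≤ 0. Minimum is 5 at row 2 (s2 leaves); pivot element 1.
Divide row 2 by 1; eliminate column x3 from the other rows.
In the new row 2, the RHS entry is the old entry divided by the pivot: 5/1 = 5.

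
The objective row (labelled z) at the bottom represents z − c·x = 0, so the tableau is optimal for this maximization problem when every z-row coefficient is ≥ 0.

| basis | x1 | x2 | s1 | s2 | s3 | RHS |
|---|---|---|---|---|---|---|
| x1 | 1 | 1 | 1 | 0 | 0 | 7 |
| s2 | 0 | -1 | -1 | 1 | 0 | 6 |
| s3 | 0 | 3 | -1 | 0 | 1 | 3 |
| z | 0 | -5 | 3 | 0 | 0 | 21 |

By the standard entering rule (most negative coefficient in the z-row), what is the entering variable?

Negative z-row entries: x2: -5.
The most negative is -5 in column x2, so x2 enters.

x2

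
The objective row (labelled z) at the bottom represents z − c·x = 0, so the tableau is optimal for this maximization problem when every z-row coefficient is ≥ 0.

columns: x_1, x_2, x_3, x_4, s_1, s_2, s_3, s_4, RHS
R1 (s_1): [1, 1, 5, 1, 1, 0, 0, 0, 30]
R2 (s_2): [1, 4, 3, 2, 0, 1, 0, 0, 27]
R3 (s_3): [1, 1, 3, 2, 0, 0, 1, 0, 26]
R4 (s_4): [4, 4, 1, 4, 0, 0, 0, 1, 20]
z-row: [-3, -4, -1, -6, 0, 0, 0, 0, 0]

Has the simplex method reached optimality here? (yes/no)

The z-row has a negative entry -6 in column x_4, so it is not optimal.

no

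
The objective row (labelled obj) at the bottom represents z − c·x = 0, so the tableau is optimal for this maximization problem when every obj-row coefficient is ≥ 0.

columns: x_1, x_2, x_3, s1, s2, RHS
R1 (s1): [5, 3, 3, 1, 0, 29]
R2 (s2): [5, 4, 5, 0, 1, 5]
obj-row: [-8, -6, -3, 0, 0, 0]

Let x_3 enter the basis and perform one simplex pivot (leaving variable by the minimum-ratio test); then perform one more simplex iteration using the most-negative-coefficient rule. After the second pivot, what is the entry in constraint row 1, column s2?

Ratio test on column x_3 — row 1: 29/3 = 29/3; row 2: 5/5 = 1. Minimum is 1 at row 2 (s2 leaves); pivot element 5.
Divide row 2 by 5; eliminate column x_3 from the other rows.
Second iteration: most negative obj-row entry is -5 in column x_1, so x_1 enters.
Ratio test on column x_1 — row 1: 26/2 = 13; row 2: 1/1 = 1. Minimum is 1 at row 2 (x_3 leaves); pivot element 1.
Divide row 2 by 1; eliminate column x_1 from the other rows.
After both pivots, the entry at constraint row 1, column s2 is -1.

-1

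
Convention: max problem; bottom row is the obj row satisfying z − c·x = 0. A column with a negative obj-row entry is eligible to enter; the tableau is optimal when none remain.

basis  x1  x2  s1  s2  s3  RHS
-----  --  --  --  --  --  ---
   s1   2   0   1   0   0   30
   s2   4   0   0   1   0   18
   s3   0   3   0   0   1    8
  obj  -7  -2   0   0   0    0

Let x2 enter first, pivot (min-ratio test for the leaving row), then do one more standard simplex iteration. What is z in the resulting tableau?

221/6

Ratio test on column x2 — row 1: entry 0 ≤ 0; row 2: entry 0 ≤ 0; row 3: 8/3 = 8/3. Minimum is 8/3 at row 3 (s3 leaves); pivot element 3.
Pivot on row 3; the obj-row RHS becomes 0 − (-2)·(8/3) = 16/3.
Next entering variable (most negative obj-row entry -7): x1.
Ratio test on column x1 — row 1: 30/2 = 15; row 2: 18/4 = 9/2; row 3: entry 0 ≤ 0. Minimum is 9/2 at row 2 (s2 leaves); pivot element 4.
After the second pivot the obj-row RHS is 16/3 − (-7)·(9/2) = 221/6.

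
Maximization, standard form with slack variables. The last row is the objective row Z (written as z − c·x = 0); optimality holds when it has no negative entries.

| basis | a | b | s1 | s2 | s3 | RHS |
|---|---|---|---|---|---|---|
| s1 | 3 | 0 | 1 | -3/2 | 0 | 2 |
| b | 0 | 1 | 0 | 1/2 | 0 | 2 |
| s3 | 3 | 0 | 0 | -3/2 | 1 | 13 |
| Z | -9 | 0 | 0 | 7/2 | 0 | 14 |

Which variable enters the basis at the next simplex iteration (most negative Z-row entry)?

Negative Z-row entries: a: -9.
The most negative is -9 in column a, so a enters.

a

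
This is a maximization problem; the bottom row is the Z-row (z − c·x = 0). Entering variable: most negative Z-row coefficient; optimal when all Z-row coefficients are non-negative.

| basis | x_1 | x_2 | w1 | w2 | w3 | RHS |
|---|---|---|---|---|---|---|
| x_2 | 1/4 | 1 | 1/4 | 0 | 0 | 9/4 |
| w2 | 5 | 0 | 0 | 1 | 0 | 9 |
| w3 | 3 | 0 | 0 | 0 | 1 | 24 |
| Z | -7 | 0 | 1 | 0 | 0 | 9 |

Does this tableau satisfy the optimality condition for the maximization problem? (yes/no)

The Z-row has a negative entry -7 in column x_1, so it is not optimal.

no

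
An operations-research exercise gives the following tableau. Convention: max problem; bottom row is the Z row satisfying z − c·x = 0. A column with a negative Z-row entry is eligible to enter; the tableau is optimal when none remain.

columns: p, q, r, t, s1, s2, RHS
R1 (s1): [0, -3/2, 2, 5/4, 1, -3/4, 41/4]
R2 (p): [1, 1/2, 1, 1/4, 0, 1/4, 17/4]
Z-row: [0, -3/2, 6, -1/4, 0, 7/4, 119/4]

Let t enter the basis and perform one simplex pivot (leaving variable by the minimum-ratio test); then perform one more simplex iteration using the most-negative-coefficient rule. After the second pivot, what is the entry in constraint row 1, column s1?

1/2

Ratio test on column t — row 1: (41/4)/(5/4) = 41/5; row 2: (17/4)/(1/4) = 17. Minimum is 41/5 at row 1 (s1 leaves); pivot element 5/4.
Divide row 1 by 5/4; eliminate column t from the other rows.
Second iteration: most negative Z-row entry is -9/5 in column q, so q enters.
Ratio test on column q — row 1: entry -6/5 ≤ 0; row 2: (11/5)/(4/5) = 11/4. Minimum is 11/4 at row 2 (p leaves); pivot element 4/5.
Divide row 2 by 4/5; eliminate column q from the other rows.
After both pivots, the entry at constraint row 1, column s1 is 1/2.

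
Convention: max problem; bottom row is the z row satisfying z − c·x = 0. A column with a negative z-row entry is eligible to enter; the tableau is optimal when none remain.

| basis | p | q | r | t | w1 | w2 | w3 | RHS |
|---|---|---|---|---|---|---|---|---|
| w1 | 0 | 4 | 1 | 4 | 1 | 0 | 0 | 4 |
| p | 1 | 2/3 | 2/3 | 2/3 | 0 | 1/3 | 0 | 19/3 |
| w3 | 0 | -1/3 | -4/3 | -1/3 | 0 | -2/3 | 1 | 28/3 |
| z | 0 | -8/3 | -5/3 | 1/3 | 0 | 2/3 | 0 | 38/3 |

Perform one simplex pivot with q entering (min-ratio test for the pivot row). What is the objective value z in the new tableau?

Ratio test on column q — row 1: 4/4 = 1; row 2: (19/3)/(2/3) = 19/2; row 3: entry -1/3 ≤ 0. Minimum is 1 at row 1 (w1 leaves); pivot element 4.
Pivot on row 1; the z-row RHS becomes 38/3 − (-8/3)·1 = 46/3.

46/3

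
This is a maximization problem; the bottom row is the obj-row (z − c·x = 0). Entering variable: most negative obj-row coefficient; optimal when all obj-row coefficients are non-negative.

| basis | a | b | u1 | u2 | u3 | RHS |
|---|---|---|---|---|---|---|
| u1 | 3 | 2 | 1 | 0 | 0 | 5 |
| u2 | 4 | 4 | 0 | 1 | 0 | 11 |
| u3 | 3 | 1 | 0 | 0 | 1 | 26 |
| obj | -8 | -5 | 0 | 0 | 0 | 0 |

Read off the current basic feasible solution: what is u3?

u3 is basic (row 3); its value is the RHS of that row, 26.

26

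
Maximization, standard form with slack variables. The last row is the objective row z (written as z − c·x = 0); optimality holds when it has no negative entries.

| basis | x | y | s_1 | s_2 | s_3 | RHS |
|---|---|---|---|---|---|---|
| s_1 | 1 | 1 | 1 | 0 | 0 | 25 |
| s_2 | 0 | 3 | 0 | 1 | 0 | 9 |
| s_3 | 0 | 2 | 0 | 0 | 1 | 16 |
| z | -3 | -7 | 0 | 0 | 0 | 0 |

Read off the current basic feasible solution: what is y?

0

y is not in the basis, so in the current basic feasible solution y = 0.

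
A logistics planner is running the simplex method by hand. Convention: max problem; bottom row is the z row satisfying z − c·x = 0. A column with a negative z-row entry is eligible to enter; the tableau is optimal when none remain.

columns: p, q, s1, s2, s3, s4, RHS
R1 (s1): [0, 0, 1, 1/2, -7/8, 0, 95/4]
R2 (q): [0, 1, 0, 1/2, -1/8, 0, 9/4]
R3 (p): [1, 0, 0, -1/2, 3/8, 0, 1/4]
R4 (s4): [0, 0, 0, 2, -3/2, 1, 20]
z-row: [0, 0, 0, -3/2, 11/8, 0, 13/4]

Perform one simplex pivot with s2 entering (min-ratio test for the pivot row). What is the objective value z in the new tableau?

Ratio test on column s2 — row 1: (95/4)/(1/2) = 95/2; row 2: (9/4)/(1/2) = 9/2; row 3: entry -1/2 ≤ 0; row 4: 20/2 = 10. Minimum is 9/2 at row 2 (q leaves); pivot element 1/2.
Pivot on row 2; the z-row RHS becomes 13/4 − (-3/2)·(9/2) = 10.

10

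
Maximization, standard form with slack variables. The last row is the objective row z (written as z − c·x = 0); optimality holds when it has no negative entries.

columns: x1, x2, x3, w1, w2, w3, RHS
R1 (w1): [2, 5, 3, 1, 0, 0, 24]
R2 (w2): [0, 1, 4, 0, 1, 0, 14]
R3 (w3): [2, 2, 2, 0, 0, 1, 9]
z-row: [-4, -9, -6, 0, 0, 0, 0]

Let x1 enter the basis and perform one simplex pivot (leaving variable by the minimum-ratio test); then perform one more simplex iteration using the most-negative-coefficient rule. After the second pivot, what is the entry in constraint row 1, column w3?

-5/2

Ratio test on column x1 — row 1: 24/2 = 12; row 2: entry 0 ≤ 0; row 3: 9/2 = 9/2. Minimum is 9/2 at row 3 (w3 leaves); pivot element 2.
Divide row 3 by 2; eliminate column x1 from the other rows.
Second iteration: most negative z-row entry is -5 in column x2, so x2 enters.
Ratio test on column x2 — row 1: 15/3 = 5; row 2: 14/1 = 14; row 3: (9/2)/1 = 9/2. Minimum is 9/2 at row 3 (x1 leaves); pivot element 1.
Divide row 3 by 1; eliminate column x2 from the other rows.
After both pivots, the entry at constraint row 1, column w3 is -5/2.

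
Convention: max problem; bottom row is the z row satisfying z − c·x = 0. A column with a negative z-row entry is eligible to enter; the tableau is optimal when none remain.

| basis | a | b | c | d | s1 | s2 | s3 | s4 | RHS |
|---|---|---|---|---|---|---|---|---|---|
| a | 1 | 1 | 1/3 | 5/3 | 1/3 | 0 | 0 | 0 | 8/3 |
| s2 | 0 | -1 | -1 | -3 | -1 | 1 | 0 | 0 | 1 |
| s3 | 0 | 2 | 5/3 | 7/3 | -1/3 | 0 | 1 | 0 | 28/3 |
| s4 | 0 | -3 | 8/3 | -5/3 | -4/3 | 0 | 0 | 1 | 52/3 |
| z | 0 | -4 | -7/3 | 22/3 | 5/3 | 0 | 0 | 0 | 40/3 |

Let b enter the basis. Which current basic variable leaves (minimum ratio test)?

Column b entries and ratios — a: (8/3)/1 = 8/3; s2: -1 ≤ 0, skip; s3: (28/3)/2 = 14/3; s4: -3 ≤ 0, skip.
Smallest ratio is 8/3 in the row of a, so a leaves.

a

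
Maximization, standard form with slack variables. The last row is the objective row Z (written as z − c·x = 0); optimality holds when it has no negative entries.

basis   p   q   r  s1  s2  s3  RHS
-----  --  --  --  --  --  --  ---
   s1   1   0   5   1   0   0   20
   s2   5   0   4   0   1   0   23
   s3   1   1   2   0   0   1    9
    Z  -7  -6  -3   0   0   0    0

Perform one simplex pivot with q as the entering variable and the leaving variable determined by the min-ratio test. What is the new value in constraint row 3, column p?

1

Ratio test on column q — row 1: entry 0 ≤ 0; row 2: entry 0 ≤ 0; row 3: 9/1 = 9. Minimum is 9 at row 3 (s3 leaves); pivot element 1.
Divide row 3 by 1; eliminate column q from the other rows.
In the new row 3, the p entry is the old entry divided by the pivot: 1/1 = 1.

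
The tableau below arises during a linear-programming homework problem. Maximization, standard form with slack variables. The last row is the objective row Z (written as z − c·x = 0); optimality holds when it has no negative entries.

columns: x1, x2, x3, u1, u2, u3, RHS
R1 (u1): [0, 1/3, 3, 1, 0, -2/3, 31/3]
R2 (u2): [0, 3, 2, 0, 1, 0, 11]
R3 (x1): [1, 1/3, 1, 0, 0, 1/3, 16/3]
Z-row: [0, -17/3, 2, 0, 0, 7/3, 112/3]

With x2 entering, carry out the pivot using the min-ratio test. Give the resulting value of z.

523/9

Ratio test on column x2 — row 1: (31/3)/(1/3) = 31; row 2: 11/3 = 11/3; row 3: (16/3)/(1/3) = 16. Minimum is 11/3 at row 2 (u2 leaves); pivot element 3.
Pivot on row 2; the Z-row RHS becomes 112/3 − (-17/3)·(11/3) = 523/9.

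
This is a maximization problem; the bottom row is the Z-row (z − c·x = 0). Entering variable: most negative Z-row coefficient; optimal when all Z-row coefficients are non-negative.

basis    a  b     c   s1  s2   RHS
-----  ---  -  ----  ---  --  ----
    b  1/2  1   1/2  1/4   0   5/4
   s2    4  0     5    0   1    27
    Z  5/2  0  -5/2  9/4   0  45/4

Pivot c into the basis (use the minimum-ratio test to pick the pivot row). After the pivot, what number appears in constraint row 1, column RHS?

5/2

Ratio test on column c — row 1: (5/4)/(1/2) = 5/2; row 2: 27/5 = 27/5. Minimum is 5/2 at row 1 (b leaves); pivot element 1/2.
Divide row 1 by 1/2; eliminate column c from the other rows.
In the new row 1, the RHS entry is the old entry divided by the pivot: (5/4)/(1/2) = 5/2.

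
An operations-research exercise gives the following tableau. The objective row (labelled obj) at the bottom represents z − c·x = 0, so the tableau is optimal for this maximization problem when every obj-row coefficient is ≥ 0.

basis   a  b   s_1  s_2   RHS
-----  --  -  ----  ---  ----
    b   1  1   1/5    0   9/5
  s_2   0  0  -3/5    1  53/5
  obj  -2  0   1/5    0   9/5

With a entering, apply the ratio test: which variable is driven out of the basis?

Column a entries and ratios — b: (9/5)/1 = 9/5; s_2: 0 ≤ 0, skip.
Smallest ratio is 9/5 in the row of b, so b leaves.

b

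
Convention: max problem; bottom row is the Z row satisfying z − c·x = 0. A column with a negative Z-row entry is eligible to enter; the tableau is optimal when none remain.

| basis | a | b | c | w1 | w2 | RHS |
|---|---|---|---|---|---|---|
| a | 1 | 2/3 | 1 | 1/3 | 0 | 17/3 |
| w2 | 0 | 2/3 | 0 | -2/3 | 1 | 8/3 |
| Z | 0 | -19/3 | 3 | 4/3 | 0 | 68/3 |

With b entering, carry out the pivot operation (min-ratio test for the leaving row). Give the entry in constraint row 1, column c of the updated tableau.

1

Ratio test on column b — row 1: (17/3)/(2/3) = 17/2; row 2: (8/3)/(2/3) = 4. Minimum is 4 at row 2 (w2 leaves); pivot element 2/3.
Divide row 2 by 2/3; eliminate column b from the other rows.
Row 1 update in column c: 1 − (2/3)·0 = 1.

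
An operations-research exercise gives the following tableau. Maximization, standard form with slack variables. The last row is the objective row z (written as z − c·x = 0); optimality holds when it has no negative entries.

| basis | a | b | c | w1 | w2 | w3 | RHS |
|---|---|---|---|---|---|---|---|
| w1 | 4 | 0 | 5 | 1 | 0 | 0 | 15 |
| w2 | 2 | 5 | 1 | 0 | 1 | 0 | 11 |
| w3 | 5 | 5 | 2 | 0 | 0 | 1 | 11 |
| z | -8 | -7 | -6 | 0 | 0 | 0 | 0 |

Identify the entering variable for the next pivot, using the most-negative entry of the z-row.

a

Negative z-row entries: a: -8, b: -7, c: -6.
The most negative is -8 in column a, so a enters.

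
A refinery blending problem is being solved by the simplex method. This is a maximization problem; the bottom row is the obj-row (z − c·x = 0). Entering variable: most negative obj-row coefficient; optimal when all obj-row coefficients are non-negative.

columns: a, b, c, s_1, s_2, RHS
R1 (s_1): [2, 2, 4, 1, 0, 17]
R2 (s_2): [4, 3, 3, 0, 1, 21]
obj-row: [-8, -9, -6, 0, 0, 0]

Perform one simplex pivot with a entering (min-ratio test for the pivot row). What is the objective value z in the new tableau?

42

Ratio test on column a — row 1: 17/2 = 17/2; row 2: 21/4 = 21/4. Minimum is 21/4 at row 2 (s_2 leaves); pivot element 4.
Pivot on row 2; the obj-row RHS becomes 0 − (-8)·(21/4) = 42.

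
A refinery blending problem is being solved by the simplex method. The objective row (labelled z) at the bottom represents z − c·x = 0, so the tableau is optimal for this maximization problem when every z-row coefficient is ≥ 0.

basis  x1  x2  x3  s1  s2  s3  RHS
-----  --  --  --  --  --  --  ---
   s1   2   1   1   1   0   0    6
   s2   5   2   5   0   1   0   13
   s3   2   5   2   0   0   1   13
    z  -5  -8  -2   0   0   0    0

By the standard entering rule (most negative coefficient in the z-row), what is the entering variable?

Negative z-row entries: x1: -5, x2: -8, x3: -2.
The most negative is -8 in column x2, so x2 enters.

x2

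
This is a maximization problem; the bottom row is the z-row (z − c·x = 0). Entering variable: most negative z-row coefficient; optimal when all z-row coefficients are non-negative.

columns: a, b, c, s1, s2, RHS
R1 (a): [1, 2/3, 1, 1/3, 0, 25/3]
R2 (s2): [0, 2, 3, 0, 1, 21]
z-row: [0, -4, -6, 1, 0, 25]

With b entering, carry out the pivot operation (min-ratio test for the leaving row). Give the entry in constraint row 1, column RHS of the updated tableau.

4/3

Ratio test on column b — row 1: (25/3)/(2/3) = 25/2; row 2: 21/2 = 21/2. Minimum is 21/2 at row 2 (s2 leaves); pivot element 2.
Divide row 2 by 2; eliminate column b from the other rows.
Row 1 update in column RHS: 25/3 − (2/3)·(21/2) = 4/3.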